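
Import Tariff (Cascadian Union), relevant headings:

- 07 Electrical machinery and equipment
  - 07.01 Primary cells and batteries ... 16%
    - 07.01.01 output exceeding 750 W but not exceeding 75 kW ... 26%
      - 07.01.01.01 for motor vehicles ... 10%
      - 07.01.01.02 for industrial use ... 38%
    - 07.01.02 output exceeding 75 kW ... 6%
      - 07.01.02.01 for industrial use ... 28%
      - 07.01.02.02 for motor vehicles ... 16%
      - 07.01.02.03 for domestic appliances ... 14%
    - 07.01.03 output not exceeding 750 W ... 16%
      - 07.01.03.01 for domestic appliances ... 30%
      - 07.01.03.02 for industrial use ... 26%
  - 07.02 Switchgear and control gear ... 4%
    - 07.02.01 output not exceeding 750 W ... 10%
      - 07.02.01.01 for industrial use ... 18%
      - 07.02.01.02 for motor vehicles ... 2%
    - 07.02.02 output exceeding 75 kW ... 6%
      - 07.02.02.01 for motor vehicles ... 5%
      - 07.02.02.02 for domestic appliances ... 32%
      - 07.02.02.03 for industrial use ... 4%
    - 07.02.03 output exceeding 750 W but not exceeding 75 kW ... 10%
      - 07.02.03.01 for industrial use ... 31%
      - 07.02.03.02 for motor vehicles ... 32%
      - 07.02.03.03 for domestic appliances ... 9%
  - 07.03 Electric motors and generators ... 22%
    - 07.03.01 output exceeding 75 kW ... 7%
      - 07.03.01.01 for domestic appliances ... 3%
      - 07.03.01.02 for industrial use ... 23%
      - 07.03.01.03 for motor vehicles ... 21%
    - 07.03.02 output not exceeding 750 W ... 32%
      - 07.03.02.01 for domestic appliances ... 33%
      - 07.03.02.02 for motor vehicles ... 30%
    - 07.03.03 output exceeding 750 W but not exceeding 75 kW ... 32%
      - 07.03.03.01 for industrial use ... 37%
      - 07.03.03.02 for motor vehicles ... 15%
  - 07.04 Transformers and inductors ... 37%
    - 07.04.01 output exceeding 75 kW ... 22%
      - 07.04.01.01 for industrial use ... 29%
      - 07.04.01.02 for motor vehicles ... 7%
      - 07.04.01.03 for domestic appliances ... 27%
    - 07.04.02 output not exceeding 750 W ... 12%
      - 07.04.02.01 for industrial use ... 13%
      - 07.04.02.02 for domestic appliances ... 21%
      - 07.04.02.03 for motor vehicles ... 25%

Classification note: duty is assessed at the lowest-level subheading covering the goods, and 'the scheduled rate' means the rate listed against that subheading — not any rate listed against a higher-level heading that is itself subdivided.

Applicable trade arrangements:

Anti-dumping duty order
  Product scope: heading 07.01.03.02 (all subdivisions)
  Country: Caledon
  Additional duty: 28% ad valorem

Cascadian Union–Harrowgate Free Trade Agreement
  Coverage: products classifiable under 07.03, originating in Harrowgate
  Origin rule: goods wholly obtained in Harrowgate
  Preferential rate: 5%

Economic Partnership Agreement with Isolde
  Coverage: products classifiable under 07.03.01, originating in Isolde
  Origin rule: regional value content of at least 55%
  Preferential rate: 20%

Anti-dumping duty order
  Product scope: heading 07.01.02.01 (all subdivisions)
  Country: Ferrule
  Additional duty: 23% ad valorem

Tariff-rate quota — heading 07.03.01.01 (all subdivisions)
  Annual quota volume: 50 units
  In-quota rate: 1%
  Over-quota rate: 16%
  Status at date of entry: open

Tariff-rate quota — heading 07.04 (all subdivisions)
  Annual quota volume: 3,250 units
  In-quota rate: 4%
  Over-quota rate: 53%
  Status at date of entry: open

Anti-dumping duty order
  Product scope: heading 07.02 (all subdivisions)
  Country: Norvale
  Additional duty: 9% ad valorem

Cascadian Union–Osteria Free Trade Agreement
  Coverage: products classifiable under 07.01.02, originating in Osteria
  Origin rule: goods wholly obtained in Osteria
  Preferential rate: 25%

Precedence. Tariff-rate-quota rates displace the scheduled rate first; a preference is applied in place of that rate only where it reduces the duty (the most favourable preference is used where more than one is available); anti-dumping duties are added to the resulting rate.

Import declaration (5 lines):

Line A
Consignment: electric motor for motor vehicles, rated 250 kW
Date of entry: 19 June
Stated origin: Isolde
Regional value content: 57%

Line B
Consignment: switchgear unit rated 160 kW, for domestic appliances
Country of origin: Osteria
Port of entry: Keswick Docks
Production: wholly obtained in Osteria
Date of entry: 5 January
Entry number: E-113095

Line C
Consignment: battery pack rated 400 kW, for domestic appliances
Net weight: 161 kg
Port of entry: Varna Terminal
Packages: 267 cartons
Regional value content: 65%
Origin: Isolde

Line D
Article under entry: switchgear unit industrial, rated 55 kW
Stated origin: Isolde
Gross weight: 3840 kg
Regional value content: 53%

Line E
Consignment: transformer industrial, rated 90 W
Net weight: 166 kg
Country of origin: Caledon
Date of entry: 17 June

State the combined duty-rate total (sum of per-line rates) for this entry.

Line A: electric motor → 07.03; rated 250 kW → 07.03.01; for motor vehicles → 07.03.01.03. Scheduled 21%. Isolde agreement on 07.03.01: RVC ≥ 55% → 20% available; preferential 20%. → 20%.
Line B: switchgear unit → 07.02; rated 160 kW → 07.02.02; for domestic appliances → 07.02.02.02. Scheduled 32%. Osteria agreement on 07.01.02: 07.02.02.02 not covered. → 32%.
Line C: battery pack → 07.01; rated 400 kW → 07.01.02; for domestic appliances → 07.01.02.03. Scheduled 14%. Isolde agreement on 07.03.01: 07.01.02.03 not covered. → 14%.
Line D: switchgear unit → 07.02; rated 55 kW → 07.02.03; industrial → 07.02.03.01. Scheduled 31%. Isolde agreement on 07.03.01: 07.02.03.01 not covered. → 31%.
Line E: transformer → 07.04; rated 90 W → 07.04.02; industrial → 07.04.02.01. Scheduled 13%. quota on 07.04 open → in-quota 4%. → 4%.
Sum: 20% + 32% + 14% + 31% + 4% = 101%.

101%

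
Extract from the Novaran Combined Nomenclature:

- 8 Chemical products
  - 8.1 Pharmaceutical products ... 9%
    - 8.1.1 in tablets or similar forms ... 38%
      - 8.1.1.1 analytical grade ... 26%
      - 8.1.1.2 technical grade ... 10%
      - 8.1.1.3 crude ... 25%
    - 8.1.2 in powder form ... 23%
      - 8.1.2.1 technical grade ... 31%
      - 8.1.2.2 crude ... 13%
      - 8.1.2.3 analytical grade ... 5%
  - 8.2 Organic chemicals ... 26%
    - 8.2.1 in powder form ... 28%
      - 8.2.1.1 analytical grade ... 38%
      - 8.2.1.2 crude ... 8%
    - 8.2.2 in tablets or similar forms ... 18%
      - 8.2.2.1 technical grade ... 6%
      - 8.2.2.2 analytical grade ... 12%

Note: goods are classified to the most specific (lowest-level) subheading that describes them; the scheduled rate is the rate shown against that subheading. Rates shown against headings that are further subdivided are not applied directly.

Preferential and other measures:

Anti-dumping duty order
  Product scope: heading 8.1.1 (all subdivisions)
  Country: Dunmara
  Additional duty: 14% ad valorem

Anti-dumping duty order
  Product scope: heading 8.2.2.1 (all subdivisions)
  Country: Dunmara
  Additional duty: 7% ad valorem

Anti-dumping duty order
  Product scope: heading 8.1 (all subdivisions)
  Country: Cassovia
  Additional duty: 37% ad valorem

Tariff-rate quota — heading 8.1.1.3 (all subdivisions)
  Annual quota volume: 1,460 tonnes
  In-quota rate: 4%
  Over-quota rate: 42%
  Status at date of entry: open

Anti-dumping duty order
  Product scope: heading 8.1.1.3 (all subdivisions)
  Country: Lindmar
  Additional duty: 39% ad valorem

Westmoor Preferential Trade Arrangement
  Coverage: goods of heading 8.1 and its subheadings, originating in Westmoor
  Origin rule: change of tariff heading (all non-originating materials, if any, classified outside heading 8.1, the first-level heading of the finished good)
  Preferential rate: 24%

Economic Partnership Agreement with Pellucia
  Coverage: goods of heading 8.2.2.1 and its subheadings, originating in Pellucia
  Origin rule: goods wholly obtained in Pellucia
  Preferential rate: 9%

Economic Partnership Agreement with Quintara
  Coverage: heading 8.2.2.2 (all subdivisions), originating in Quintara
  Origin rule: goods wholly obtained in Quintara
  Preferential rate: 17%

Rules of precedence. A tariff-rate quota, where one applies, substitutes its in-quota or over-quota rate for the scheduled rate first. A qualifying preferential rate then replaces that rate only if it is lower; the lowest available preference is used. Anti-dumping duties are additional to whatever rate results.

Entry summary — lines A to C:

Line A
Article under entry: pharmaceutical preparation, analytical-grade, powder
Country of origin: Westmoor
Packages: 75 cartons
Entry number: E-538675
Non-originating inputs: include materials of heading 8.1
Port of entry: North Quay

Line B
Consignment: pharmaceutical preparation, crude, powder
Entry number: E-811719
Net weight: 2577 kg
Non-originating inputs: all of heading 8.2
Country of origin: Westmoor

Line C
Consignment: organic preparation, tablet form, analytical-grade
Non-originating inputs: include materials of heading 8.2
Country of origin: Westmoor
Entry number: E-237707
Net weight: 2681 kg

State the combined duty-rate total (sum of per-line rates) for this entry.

30%

Line A: pharmaceutical → 8.1; powder → 8.1.2; analytical-grade → 8.1.2.3. Scheduled 5%. Westmoor agreement on 8.1: CTH not met. → 5%.
Line B: pharmaceutical → 8.1; powder → 8.1.2; crude → 8.1.2.2. Scheduled 13%. Westmoor agreement on 8.1: CTH met → 24% available; preference 24% not lower than 13% → no reduction. → 13%.
Line C: organic → 8.2; tablet form → 8.2.2; analytical-grade → 8.2.2.2. Scheduled 12%. Westmoor agreement on 8.1: 8.2.2.2 not covered. → 12%.
Sum: 5% + 13% + 12% = 30%.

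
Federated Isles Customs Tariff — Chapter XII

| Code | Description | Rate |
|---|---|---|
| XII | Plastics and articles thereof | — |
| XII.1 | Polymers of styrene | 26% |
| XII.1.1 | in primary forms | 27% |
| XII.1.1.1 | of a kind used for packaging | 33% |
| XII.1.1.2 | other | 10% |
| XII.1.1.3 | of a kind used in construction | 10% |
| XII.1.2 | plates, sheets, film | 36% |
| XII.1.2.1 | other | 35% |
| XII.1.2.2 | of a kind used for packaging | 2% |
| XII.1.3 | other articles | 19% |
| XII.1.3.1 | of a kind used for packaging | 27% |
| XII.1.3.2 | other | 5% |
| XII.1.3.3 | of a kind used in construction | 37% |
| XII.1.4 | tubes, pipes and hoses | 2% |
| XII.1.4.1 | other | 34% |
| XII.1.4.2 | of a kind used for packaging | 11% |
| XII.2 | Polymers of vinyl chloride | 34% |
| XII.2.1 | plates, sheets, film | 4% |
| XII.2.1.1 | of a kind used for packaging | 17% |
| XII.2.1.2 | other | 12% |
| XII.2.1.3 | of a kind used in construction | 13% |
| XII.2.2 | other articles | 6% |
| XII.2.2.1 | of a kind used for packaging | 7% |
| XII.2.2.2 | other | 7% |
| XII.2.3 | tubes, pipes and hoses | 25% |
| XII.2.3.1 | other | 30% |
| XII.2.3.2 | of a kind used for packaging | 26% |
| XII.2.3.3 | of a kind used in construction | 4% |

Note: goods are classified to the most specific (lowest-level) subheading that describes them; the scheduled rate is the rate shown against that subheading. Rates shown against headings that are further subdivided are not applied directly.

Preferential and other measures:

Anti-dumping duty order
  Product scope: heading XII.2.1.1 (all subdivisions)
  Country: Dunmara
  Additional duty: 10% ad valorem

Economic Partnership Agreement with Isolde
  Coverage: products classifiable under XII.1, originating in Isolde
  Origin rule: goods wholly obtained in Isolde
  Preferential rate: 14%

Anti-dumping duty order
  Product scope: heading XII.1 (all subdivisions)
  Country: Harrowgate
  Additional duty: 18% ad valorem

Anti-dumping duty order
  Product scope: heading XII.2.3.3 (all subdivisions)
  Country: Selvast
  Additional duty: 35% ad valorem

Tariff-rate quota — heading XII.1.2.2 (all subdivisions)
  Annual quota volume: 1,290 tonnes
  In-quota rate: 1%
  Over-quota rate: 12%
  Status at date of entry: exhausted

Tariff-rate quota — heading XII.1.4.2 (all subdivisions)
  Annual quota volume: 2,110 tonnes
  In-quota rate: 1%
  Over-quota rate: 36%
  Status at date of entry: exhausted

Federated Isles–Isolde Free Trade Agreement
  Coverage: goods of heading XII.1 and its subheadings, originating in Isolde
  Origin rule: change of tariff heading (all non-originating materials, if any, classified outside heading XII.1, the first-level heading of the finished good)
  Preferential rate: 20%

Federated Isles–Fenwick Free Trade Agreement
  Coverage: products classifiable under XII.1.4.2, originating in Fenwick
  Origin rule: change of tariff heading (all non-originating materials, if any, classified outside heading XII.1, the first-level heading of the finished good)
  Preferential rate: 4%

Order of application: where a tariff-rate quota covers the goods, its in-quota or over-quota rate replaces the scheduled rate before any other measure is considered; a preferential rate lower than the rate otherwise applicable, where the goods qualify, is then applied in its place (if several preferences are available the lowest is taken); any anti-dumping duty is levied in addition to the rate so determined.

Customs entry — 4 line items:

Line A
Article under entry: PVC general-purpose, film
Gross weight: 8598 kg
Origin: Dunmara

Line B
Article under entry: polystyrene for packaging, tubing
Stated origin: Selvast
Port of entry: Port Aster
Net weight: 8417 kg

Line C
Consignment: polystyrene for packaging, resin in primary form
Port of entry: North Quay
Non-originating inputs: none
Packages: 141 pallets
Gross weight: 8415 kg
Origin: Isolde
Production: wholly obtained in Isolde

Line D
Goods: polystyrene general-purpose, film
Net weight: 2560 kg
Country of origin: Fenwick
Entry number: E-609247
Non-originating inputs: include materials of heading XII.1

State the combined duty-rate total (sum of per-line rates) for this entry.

Line A: PVC → XII.2; film → XII.2.1; general-purpose → XII.2.1.2. Scheduled 12%. No special measure applies. → 12%.
Line B: polystyrene → XII.1; tubing → XII.1.4; for packaging → XII.1.4.2. Scheduled 11%. quota on XII.1.4.2 exhausted → over-quota 36%. → 36%.
Line C: polystyrene → XII.1; resin in primary form → XII.1.1; for packaging → XII.1.1.1. Scheduled 33%. Isolde agreement on XII.1: wholly obtained → 14% available; Isolde agreement on XII.1: CTH met → 20% available; preferential 14%. → 14%.
Line D: polystyrene → XII.1; film → XII.1.2; general-purpose → XII.1.2.1. Scheduled 35%. Fenwick agreement on XII.1.4.2: XII.1.2.1 not covered. → 35%.
Sum: 12% + 36% + 14% + 35% = 97%.

97%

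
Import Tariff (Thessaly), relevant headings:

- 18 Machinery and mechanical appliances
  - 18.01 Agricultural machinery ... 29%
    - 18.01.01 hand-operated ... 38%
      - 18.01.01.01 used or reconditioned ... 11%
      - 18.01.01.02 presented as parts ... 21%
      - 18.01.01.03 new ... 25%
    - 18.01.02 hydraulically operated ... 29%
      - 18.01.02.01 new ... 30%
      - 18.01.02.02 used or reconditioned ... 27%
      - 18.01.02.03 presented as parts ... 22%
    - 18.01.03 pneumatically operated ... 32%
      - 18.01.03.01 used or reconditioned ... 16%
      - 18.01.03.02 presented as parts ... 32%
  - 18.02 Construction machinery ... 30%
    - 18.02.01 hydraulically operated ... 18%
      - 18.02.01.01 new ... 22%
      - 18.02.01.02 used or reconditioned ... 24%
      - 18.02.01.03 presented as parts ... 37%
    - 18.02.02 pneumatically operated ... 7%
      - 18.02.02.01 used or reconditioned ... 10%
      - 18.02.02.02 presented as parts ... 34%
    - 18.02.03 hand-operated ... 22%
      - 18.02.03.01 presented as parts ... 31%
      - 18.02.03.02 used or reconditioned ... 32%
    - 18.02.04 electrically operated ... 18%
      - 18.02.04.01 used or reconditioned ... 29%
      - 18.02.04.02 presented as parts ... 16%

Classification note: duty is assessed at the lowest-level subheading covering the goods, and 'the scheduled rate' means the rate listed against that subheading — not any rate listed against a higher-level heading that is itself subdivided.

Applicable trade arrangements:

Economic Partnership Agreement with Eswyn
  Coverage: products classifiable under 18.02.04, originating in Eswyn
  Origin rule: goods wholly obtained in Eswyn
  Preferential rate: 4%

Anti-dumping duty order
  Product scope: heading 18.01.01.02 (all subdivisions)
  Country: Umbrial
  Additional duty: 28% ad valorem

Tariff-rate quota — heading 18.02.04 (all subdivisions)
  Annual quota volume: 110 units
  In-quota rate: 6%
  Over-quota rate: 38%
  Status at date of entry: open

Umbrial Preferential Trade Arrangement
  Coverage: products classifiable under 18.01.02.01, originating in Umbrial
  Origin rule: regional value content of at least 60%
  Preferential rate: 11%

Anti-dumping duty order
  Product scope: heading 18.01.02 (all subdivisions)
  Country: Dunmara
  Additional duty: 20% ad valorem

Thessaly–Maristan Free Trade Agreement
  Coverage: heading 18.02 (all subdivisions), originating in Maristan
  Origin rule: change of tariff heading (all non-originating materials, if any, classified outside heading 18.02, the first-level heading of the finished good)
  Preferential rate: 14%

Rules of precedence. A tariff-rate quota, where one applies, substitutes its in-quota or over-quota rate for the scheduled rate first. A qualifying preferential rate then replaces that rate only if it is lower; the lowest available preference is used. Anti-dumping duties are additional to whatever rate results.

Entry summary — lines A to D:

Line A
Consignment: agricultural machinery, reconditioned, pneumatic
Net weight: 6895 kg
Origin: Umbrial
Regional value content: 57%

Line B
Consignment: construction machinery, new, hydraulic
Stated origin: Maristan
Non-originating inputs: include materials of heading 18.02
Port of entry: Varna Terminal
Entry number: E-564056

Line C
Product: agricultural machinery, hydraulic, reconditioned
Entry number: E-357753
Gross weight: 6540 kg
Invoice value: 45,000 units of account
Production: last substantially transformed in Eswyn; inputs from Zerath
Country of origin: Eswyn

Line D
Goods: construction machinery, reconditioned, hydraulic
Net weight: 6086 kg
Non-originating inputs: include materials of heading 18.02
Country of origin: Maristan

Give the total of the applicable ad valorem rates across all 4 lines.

89%

Line A: agricultural → 18.01; pneumatic → 18.01.03; reconditioned → 18.01.03.01. Scheduled 16%. Umbrial agreement on 18.01.02.01: 18.01.03.01 not covered. → 16%.
Line B: construction → 18.02; hydraulic → 18.02.01; new → 18.02.01.01. Scheduled 22%. Maristan agreement on 18.02: CTH not met. → 22%.
Line C: agricultural → 18.01; hydraulic → 18.01.02; reconditioned → 18.01.02.02. Scheduled 27%. Eswyn agreement on 18.02.04: 18.01.02.02 not covered. → 27%.
Line D: construction → 18.02; hydraulic → 18.02.01; reconditioned → 18.02.01.02. Scheduled 24%. Maristan agreement on 18.02: CTH not met. → 24%.
Sum: 16% + 22% + 27% + 24% = 89%.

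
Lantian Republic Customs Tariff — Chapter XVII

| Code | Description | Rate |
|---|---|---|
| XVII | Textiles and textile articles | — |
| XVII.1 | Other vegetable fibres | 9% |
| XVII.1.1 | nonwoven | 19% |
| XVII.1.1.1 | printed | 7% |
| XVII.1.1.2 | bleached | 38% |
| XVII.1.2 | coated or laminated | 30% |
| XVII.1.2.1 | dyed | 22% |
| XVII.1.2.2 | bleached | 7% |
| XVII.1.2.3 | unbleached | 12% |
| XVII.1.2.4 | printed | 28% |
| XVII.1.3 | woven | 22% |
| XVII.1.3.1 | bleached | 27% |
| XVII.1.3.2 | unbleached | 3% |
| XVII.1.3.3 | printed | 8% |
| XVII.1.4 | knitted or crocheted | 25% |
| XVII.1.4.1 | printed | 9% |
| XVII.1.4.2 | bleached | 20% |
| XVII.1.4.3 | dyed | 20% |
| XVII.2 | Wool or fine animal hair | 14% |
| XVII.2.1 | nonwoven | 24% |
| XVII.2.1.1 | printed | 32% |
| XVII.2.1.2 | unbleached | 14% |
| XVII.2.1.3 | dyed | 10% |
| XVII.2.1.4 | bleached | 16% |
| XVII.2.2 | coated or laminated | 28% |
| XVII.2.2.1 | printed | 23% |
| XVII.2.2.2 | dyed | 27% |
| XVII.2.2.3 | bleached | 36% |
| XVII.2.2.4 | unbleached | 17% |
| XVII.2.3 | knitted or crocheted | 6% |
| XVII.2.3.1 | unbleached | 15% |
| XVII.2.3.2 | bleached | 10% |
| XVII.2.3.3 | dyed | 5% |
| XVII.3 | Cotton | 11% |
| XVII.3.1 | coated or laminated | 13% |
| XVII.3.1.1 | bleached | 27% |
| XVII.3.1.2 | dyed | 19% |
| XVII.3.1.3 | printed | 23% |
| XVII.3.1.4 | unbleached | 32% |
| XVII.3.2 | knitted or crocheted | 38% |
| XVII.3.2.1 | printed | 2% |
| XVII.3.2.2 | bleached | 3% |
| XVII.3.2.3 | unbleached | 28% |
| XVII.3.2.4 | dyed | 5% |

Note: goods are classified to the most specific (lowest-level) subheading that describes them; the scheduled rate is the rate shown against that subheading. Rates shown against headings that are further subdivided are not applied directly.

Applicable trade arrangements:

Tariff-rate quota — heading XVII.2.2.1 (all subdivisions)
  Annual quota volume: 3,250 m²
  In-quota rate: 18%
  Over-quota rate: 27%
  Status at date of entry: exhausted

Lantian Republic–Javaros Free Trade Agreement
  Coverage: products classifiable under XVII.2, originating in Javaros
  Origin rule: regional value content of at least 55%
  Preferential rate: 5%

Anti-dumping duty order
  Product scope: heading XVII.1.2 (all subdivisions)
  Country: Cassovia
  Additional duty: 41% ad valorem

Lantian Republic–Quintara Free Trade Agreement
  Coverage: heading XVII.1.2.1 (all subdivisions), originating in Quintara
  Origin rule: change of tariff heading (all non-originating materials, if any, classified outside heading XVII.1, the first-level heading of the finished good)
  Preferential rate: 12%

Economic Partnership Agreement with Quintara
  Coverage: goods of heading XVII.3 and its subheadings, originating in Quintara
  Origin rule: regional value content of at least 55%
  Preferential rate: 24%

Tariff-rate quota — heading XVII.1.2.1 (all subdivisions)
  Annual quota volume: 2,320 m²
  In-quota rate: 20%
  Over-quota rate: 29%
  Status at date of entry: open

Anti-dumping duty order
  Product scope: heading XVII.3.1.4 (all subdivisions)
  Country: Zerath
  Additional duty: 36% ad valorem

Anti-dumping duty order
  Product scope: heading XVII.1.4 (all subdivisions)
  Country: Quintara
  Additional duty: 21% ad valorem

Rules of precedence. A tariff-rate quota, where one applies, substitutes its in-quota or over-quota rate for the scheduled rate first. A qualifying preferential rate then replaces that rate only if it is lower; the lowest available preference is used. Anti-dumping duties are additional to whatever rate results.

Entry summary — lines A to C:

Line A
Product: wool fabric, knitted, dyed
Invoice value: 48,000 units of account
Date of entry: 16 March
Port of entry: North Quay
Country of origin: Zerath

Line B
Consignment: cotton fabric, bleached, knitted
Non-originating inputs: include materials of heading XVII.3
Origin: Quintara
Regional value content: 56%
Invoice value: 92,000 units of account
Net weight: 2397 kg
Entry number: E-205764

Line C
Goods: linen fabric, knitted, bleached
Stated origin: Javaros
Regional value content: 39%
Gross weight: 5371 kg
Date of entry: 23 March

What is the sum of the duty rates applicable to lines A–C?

Line A: wool → XVII.2; knitted → XVII.2.3; dyed → XVII.2.3.3. Scheduled 5%. No special measure applies. → 5%.
Line B: cotton → XVII.3; knitted → XVII.3.2; bleached → XVII.3.2.2. Scheduled 3%. Quintara agreement on XVII.1.2.1: XVII.3.2.2 not covered; Quintara agreement on XVII.3: RVC ≥ 55% → 24% available; preference 24% not lower than 3% → no reduction. → 3%.
Line C: linen → XVII.1; knitted → XVII.1.4; bleached → XVII.1.4.2. Scheduled 20%. Javaros agreement on XVII.2: XVII.1.4.2 not covered. → 20%.
Sum: 5% + 3% + 20% = 28%.

28%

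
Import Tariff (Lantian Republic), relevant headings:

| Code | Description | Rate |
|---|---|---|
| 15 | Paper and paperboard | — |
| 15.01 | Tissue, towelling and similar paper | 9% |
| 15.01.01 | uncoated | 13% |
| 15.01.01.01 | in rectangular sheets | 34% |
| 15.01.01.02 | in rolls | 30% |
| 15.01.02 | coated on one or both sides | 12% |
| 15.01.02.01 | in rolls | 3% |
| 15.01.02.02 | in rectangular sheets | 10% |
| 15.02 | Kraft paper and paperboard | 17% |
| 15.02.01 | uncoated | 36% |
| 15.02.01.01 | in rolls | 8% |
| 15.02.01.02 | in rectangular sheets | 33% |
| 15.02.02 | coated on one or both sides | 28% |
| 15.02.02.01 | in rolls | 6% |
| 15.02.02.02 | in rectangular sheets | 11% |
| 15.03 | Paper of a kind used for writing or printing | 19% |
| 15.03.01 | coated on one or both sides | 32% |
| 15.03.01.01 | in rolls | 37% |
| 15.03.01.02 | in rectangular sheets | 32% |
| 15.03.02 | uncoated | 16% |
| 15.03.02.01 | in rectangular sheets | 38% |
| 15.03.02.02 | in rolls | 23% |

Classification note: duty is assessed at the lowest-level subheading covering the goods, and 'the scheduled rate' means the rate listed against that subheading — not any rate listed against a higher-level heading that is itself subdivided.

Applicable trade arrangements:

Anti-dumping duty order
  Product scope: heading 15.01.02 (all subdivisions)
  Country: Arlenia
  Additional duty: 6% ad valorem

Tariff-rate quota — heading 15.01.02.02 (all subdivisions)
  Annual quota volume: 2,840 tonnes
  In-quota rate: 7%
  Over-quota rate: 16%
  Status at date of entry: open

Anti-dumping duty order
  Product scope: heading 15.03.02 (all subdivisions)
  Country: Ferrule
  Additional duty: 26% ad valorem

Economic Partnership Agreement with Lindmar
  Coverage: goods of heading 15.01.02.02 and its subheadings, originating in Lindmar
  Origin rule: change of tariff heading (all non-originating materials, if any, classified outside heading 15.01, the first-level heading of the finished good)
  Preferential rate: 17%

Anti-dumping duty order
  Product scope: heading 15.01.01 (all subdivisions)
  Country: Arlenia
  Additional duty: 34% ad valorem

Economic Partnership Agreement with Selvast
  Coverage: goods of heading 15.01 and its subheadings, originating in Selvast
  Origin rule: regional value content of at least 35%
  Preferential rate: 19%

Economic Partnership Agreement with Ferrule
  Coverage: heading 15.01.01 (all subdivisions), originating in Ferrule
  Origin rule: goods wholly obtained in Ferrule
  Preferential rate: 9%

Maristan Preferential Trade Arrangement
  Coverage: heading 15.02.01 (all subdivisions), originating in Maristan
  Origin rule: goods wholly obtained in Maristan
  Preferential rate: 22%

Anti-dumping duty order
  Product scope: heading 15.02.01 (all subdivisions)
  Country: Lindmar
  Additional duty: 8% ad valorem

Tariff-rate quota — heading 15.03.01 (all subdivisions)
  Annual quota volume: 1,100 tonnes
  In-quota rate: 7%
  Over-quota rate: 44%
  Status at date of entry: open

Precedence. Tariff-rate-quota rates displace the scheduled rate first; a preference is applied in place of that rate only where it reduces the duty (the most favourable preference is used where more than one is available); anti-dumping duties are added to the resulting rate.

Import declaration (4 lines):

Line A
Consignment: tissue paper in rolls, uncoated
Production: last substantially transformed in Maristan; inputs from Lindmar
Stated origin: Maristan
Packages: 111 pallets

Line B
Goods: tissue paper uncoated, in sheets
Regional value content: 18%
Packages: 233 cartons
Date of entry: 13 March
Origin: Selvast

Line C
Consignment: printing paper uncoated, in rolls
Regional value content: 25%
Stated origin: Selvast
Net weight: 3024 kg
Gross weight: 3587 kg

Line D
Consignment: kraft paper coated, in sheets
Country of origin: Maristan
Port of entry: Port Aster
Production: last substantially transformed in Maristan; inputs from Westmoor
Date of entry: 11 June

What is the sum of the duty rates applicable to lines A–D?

98%

Line A: tissue paper → 15.01; uncoated → 15.01.01; in rolls → 15.01.01.02. Scheduled 30%. Maristan agreement on 15.02.01: 15.01.01.02 not covered. → 30%.
Line B: tissue paper → 15.01; uncoated → 15.01.01; in sheets → 15.01.01.01. Scheduled 34%. Selvast agreement on 15.01: RVC < 35%. → 34%.
Line C: printing paper → 15.03; uncoated → 15.03.02; in rolls → 15.03.02.02. Scheduled 23%. Selvast agreement on 15.01: 15.03.02.02 not covered. → 23%.
Line D: kraft paper → 15.02; coated → 15.02.02; in sheets → 15.02.02.02. Scheduled 11%. Maristan agreement on 15.02.01: 15.02.02.02 not covered. → 11%.
Sum: 30% + 34% + 23% + 11% = 98%.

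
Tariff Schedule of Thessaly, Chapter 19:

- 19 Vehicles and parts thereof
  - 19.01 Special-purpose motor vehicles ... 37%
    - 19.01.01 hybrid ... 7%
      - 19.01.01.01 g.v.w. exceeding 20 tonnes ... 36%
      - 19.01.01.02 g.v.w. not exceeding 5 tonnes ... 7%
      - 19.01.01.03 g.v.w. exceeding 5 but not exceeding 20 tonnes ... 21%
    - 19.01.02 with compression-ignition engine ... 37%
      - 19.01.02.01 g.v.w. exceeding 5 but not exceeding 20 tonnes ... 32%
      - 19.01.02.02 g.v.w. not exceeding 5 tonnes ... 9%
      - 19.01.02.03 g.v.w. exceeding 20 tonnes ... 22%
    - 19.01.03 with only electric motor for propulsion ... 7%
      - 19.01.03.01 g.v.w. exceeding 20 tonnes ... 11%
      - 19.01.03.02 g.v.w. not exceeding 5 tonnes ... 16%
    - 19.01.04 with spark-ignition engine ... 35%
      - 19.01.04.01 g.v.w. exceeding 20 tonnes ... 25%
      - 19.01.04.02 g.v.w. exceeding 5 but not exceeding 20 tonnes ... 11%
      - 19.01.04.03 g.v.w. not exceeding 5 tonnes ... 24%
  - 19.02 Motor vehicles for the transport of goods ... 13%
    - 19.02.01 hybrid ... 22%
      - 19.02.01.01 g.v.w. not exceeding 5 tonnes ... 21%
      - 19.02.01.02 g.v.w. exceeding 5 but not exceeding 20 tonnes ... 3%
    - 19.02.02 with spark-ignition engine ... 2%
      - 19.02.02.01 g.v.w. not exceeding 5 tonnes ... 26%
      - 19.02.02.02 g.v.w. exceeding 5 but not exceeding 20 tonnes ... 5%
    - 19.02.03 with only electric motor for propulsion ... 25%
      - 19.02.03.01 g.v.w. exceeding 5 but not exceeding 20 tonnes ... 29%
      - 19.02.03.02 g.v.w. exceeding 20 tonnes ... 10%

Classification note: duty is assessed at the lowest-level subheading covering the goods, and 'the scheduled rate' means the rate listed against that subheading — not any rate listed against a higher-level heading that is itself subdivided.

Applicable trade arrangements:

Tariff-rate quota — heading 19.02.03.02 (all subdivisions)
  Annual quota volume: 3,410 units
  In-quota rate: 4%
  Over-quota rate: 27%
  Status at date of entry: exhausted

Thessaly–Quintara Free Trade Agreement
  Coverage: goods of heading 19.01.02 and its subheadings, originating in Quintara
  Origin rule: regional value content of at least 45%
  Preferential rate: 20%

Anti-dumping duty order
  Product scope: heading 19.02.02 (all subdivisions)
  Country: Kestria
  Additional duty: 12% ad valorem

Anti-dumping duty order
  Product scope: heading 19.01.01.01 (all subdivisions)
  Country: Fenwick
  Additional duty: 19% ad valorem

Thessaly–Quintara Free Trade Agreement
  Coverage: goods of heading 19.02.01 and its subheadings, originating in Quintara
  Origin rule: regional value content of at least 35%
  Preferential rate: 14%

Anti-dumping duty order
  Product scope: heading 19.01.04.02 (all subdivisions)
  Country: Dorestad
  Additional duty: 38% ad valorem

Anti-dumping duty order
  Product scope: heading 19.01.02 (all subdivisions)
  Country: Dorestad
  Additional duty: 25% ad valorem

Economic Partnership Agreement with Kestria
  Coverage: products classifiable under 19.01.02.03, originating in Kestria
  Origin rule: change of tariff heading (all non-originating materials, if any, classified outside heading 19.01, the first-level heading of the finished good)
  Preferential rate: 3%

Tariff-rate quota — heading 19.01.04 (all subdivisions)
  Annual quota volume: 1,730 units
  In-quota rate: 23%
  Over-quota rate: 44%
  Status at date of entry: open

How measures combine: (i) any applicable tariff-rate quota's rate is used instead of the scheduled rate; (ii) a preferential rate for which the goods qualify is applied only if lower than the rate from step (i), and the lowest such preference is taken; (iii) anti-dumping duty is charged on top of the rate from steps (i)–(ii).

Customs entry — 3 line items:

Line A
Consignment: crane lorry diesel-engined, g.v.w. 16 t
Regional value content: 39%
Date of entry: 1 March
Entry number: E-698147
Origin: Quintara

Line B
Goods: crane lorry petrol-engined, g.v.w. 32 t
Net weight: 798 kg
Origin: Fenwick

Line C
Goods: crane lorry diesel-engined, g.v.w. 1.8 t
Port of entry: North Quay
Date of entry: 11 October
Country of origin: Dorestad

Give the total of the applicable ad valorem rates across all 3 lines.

Line A: crane lorry → 19.01; diesel-engined → 19.01.02; g.v.w. 16 t → 19.01.02.01. Scheduled 32%. Quintara agreement on 19.01.02: RVC < 45%; Quintara agreement on 19.02.01: 19.01.02.01 not covered. → 32%.
Line B: crane lorry → 19.01; petrol-engined → 19.01.04; g.v.w. 32 t → 19.01.04.01. Scheduled 25%. quota on 19.01.04 open → in-quota 23%. → 23%.
Line C: crane lorry → 19.01; diesel-engined → 19.01.02; g.v.w. 1.8 t → 19.01.02.02. Scheduled 9%. anti-dumping (Dorestad, 19.01.02): +25%; total 9% + 25% = 34%. → 34%.
Sum: 32% + 23% + 34% = 89%.

89%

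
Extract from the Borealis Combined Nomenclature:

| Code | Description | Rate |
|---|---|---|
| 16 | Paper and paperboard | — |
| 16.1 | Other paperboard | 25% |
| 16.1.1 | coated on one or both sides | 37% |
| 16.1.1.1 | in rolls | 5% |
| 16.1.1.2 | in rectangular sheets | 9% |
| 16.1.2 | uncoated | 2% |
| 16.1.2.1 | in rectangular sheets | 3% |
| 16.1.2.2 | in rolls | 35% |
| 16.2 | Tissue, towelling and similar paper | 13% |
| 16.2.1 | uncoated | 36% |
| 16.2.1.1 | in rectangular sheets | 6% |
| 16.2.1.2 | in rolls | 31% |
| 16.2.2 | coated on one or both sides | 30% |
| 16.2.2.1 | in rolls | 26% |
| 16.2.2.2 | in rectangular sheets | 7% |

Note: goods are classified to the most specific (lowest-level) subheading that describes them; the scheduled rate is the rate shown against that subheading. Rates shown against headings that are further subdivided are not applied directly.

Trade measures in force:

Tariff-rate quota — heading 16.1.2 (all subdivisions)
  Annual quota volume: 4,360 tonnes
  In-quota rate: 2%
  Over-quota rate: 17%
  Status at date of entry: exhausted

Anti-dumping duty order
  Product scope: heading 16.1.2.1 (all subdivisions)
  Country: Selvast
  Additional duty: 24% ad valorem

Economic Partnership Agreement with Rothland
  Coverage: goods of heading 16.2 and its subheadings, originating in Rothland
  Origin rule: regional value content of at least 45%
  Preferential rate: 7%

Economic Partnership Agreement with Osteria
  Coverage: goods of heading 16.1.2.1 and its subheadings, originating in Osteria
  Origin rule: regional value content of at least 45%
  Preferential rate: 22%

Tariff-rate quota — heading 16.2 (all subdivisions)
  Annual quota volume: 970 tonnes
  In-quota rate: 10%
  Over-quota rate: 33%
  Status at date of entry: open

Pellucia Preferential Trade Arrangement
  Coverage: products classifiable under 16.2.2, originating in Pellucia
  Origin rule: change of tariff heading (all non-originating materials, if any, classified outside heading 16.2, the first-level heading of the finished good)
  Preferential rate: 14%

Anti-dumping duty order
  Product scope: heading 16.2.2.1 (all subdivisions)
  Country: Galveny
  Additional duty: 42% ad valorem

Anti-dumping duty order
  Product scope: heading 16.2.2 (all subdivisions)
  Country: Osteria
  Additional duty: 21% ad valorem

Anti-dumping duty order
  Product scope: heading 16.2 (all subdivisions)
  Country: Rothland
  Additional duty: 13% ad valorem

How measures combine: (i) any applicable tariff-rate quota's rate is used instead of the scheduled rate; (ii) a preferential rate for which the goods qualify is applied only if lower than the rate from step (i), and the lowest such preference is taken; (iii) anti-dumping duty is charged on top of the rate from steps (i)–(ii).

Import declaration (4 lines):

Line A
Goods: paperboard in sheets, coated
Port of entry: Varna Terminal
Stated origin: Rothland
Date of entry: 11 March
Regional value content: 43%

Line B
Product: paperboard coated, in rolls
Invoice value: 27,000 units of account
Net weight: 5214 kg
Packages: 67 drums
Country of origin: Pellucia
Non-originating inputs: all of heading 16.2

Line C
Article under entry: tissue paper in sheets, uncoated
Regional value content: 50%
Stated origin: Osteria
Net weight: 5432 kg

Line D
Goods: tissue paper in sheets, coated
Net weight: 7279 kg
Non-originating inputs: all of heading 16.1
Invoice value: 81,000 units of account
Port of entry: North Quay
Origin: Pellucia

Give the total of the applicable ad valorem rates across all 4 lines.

Line A: paperboard → 16.1; coated → 16.1.1; in sheets → 16.1.1.2. Scheduled 9%. Rothland agreement on 16.2: 16.1.1.2 not covered. → 9%.
Line B: paperboard → 16.1; coated → 16.1.1; in rolls → 16.1.1.1. Scheduled 5%. Pellucia agreement on 16.2.2: 16.1.1.1 not covered. → 5%.
Line C: tissue paper → 16.2; uncoated → 16.2.1; in sheets → 16.2.1.1. Scheduled 6%. quota on 16.2 open → in-quota 10%; Osteria agreement on 16.1.2.1: 16.2.1.1 not covered. → 10%.
Line D: tissue paper → 16.2; coated → 16.2.2; in sheets → 16.2.2.2. Scheduled 7%. quota on 16.2 open → in-quota 10%; Pellucia agreement on 16.2.2: CTH met → 14% available; preference 14% not lower than 10% → no reduction. → 10%.
Sum: 9% + 5% + 10% + 10% = 34%.

34%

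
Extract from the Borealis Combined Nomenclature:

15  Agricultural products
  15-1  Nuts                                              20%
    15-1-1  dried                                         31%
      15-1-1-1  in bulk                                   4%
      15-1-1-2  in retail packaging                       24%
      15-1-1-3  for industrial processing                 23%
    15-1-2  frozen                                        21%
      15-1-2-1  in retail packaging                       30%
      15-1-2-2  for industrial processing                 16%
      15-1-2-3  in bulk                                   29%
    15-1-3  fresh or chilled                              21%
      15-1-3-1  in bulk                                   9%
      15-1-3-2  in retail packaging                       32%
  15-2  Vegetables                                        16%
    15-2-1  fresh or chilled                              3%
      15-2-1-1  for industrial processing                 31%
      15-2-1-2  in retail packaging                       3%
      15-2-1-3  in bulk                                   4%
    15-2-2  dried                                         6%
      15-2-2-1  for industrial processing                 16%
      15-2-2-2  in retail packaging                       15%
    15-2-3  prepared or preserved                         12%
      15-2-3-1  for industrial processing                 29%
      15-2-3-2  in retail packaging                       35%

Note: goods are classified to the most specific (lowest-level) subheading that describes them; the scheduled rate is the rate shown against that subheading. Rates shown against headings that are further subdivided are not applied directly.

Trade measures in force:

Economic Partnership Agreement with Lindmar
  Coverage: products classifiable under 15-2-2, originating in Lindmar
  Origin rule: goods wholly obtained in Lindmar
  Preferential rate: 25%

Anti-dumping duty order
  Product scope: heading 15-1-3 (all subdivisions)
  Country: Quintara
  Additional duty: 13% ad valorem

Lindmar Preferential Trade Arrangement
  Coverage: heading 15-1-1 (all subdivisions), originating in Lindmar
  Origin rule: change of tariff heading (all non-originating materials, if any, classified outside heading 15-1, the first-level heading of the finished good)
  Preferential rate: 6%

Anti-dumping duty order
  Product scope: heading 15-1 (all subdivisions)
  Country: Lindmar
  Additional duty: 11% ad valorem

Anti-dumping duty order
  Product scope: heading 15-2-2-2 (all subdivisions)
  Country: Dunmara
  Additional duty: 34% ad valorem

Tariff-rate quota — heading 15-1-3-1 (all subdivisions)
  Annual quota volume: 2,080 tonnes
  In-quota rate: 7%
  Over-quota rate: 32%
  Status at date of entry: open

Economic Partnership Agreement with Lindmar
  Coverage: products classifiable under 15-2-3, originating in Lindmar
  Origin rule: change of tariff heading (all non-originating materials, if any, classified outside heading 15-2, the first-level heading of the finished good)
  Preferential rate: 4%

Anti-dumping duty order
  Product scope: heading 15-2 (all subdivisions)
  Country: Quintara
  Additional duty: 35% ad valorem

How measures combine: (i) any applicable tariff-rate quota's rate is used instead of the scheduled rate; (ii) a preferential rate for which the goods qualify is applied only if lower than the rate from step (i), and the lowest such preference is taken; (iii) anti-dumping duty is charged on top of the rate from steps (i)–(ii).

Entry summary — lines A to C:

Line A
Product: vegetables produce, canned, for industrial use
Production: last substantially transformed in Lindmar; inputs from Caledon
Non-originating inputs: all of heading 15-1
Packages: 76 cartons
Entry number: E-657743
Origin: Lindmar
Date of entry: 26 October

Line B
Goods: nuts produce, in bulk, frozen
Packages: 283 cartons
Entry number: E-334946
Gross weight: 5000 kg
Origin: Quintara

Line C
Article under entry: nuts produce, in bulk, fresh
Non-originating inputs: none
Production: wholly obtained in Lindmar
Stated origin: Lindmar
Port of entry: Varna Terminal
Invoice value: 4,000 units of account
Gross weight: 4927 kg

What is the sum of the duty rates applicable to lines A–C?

51%

Line A: vegetables → 15-2; canned → 15-2-3; for industrial use → 15-2-3-1. Scheduled 29%. Lindmar agreement on 15-2-2: 15-2-3-1 not covered; Lindmar agreement on 15-1-1: 15-2-3-1 not covered; Lindmar agreement on 15-2-3: CTH met → 4% available; preferential 4%. → 4%.
Line B: nuts → 15-1; frozen → 15-1-2; in bulk → 15-1-2-3. Scheduled 29%. No special measure applies. → 29%.
Line C: nuts → 15-1; fresh → 15-1-3; in bulk → 15-1-3-1. Scheduled 9%. quota on 15-1-3-1 open → in-quota 7%; Lindmar agreement on 15-2-2: 15-1-3-1 not covered; Lindmar agreement on 15-1-1: 15-1-3-1 not covered; Lindmar agreement on 15-2-3: 15-1-3-1 not covered; anti-dumping (Lindmar, 15-1): +11%; total 7% + 11% = 18%. → 18%.
Sum: 4% + 29% + 18% = 51%.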